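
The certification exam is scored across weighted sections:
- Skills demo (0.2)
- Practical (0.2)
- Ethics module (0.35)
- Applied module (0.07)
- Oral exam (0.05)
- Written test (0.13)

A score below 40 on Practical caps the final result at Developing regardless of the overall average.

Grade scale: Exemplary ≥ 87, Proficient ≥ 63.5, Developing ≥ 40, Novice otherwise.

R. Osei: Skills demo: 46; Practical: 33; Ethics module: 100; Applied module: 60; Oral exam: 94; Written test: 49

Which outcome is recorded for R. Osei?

Developing

Practical score 33 < 40: minimum not met.
Weighted total:
  Skills demo 46 × 0.2 = 9.2
  Practical 33 × 0.2 = 6.6
  Ethics module 100 × 0.35 = 35
  Applied module 60 × 0.07 = 4.2
  Oral exam 94 × 0.05 = 4.7
  Written test 49 × 0.13 = 6.37
Sum = 66.07
66.07 would be Proficient; cap at Developing applies → Developing.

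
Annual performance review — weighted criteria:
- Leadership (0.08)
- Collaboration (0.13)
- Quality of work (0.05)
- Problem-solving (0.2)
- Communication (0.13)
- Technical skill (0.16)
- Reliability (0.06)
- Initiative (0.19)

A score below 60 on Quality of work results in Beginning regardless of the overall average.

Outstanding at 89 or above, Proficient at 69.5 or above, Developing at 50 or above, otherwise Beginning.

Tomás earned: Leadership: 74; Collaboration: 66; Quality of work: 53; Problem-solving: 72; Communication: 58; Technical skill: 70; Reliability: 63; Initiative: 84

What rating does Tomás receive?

Quality of work score 53 < 60: minimum not met.
Weighted total:
  Leadership 74 × 0.08 = 5.92
  Collaboration 66 × 0.13 = 8.58
  Quality of work 53 × 0.05 = 2.65
  Problem-solving 72 × 0.2 = 14.4
  Communication 58 × 0.13 = 7.54
  Technical skill 70 × 0.16 = 11.2
  Reliability 63 × 0.06 = 3.78
  Initiative 84 × 0.19 = 15.96
Sum = 70.03
Because the Quality of work minimum was not met, the result is Beginning.

Beginning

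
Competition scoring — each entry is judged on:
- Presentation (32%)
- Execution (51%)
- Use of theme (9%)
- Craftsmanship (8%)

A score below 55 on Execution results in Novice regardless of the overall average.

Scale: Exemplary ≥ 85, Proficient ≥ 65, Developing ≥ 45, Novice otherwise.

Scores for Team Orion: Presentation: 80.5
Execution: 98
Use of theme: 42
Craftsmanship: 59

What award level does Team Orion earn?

Execution score 98 ≥ 55: minimum met.
Weighted total:
  Presentation 80.5 × 0.32 = 25.76
  Execution 98 × 0.51 = 49.98
  Use of theme 42 × 0.09 = 3.78
  Craftsmanship 59 × 0.08 = 4.72
Sum = 84.24
84.24 is ≥ 65 and < 85 → Proficient

Proficient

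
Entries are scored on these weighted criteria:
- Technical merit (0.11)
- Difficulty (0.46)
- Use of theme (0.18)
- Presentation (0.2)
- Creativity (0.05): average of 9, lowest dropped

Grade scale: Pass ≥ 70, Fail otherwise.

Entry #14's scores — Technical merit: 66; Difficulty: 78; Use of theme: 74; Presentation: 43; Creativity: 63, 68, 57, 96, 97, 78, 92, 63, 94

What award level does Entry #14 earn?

Creativity: drop 57 → average of remaining 8 = 651/8 = 81.375
Weighted total:
  Technical merit 66 × 0.11 = 7.26
  Difficulty 78 × 0.46 = 35.88
  Use of theme 74 × 0.18 = 13.32
  Presentation 43 × 0.2 = 8.6
  Creativity 81.375 × 0.05 = 4.06875
Sum = 69.12875
69.12875 < 70 → Fail

Fail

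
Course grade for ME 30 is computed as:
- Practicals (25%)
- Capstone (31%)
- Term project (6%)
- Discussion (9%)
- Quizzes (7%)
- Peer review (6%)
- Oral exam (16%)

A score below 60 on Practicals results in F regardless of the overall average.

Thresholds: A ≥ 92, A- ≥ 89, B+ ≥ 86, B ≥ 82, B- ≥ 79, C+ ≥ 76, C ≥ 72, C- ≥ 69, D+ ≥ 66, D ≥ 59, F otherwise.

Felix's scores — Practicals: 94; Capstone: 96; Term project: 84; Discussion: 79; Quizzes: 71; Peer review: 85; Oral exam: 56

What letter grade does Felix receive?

Practicals score 94 ≥ 60: minimum met.
Weighted total:
  Practicals 94 × 0.25 = 23.5
  Capstone 96 × 0.31 = 29.76
  Term project 84 × 0.06 = 5.04
  Discussion 79 × 0.09 = 7.11
  Quizzes 71 × 0.07 = 4.97
  Peer review 85 × 0.06 = 5.1
  Oral exam 56 × 0.16 = 8.96
Sum = 84.44
84.44 is ≥ 82 and < 86 → B

B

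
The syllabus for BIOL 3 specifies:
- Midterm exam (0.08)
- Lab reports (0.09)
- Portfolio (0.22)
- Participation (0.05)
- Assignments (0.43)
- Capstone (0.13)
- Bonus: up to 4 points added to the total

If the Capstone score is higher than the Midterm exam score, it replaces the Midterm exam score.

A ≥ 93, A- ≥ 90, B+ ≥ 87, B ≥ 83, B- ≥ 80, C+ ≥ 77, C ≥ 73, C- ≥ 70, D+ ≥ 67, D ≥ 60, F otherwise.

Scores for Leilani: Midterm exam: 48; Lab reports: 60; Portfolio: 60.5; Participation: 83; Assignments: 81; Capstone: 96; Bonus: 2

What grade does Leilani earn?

Capstone (96) > Midterm exam (48), so Midterm exam counts as 96.
Weighted total:
  Midterm exam 96 × 0.08 = 7.68
  Lab reports 60 × 0.09 = 5.4
  Portfolio 60.5 × 0.22 = 13.31
  Participation 83 × 0.05 = 4.15
  Assignments 81 × 0.43 = 34.83
  Capstone 96 × 0.13 = 12.48
Sum = 77.85
Bonus: 77.85 + 2 = 79.85
79.85 is ≥ 77 and < 80 → C+

C+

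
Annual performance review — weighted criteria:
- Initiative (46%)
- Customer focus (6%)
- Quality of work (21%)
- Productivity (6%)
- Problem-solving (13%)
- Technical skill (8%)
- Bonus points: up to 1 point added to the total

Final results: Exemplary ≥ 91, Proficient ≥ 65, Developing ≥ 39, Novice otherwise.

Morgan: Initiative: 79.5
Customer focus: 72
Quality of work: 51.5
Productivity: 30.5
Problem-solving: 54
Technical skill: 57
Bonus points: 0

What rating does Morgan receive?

Weighted total:
  Initiative 79.5 × 0.46 = 36.57
  Customer focus 72 × 0.06 = 4.32
  Quality of work 51.5 × 0.21 = 10.815
  Productivity 30.5 × 0.06 = 1.83
  Problem-solving 54 × 0.13 = 7.02
  Technical skill 57 × 0.08 = 4.56
Sum = 65.115
Bonus points: 65.115 + 0 = 65.115
65.115 is ≥ 65 and < 91 → Proficient

Proficient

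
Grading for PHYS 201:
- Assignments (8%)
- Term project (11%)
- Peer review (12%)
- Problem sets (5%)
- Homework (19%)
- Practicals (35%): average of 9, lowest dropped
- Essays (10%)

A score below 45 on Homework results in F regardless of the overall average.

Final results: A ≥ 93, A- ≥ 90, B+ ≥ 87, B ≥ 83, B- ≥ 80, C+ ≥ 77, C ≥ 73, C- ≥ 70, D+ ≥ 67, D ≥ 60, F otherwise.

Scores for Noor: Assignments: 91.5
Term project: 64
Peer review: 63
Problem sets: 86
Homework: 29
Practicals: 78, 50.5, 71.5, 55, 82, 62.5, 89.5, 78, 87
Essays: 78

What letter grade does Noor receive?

Practicals: drop 50.5 → average of remaining 8 = 603.5/8 = 75.4375
Homework score 29 < 45: minimum not met.
Weighted total:
  Assignments 91.5 × 0.08 = 7.32
  Term project 64 × 0.11 = 7.04
  Peer review 63 × 0.12 = 7.56
  Problem sets 86 × 0.05 = 4.3
  Homework 29 × 0.19 = 5.51
  Practicals 75.4375 × 0.35 = 26.403125
  Essays 78 × 0.1 = 7.8
Sum = 65.933125
Because the Homework minimum was not met, the result is F.

F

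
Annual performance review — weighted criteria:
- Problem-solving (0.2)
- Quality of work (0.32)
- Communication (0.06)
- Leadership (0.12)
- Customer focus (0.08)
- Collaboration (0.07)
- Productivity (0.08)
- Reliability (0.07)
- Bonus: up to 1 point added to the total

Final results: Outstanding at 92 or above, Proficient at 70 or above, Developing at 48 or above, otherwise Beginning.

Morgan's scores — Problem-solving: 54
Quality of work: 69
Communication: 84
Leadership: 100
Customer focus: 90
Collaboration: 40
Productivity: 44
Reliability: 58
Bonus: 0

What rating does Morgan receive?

Developing

Weighted total:
  Problem-solving 54 × 0.2 = 10.8
  Quality of work 69 × 0.32 = 22.08
  Communication 84 × 0.06 = 5.04
  Leadership 100 × 0.12 = 12
  Customer focus 90 × 0.08 = 7.2
  Collaboration 40 × 0.07 = 2.8
  Productivity 44 × 0.08 = 3.52
  Reliability 58 × 0.07 = 4.06
Sum = 67.5
Bonus: 67.5 + 0 = 67.5
67.5 is ≥ 48 and < 70 → Developing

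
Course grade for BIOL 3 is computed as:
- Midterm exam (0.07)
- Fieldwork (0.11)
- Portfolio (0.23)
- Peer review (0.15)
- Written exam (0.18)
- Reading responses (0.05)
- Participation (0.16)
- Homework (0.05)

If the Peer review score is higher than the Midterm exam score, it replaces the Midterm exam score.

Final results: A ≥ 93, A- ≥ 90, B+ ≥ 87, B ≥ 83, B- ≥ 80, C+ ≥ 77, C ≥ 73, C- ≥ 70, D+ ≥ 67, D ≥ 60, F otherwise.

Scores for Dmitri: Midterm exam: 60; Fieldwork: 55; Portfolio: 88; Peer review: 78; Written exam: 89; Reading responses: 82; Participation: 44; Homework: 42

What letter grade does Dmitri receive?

C-

Peer review (78) > Midterm exam (60), so Midterm exam counts as 78.
Weighted total:
  Midterm exam 78 × 0.07 = 5.46
  Fieldwork 55 × 0.11 = 6.05
  Portfolio 88 × 0.23 = 20.24
  Peer review 78 × 0.15 = 11.7
  Written exam 89 × 0.18 = 16.02
  Reading responses 82 × 0.05 = 4.1
  Participation 44 × 0.16 = 7.04
  Homework 42 × 0.05 = 2.1
Sum = 72.71
72.71 is ≥ 70 and < 73 → C-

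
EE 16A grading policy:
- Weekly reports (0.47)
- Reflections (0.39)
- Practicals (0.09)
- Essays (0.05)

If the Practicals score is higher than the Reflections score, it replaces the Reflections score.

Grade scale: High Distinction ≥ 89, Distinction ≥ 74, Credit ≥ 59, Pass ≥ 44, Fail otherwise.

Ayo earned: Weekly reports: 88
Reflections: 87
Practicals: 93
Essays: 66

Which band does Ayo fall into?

Practicals (93) > Reflections (87), so Reflections counts as 93.
Weighted total:
  Weekly reports 88 × 0.47 = 41.36
  Reflections 93 × 0.39 = 36.27
  Practicals 93 × 0.09 = 8.37
  Essays 66 × 0.05 = 3.3
Sum = 89.3
89.3 ≥ 89 → High Distinction

High Distinction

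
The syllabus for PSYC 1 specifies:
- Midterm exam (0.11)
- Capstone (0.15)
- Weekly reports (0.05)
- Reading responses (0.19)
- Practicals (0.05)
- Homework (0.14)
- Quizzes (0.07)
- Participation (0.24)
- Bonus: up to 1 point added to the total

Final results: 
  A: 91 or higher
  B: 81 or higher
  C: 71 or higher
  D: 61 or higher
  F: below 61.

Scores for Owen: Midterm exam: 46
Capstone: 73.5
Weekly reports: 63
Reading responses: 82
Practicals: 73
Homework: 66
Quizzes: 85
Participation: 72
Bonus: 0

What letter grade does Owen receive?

D

Weighted total:
  Midterm exam 46 × 0.11 = 5.06
  Capstone 73.5 × 0.15 = 11.025
  Weekly reports 63 × 0.05 = 3.15
  Reading responses 82 × 0.19 = 15.58
  Practicals 73 × 0.05 = 3.65
  Homework 66 × 0.14 = 9.24
  Quizzes 85 × 0.07 = 5.95
  Participation 72 × 0.24 = 17.28
Sum = 70.935
Bonus: 70.935 + 0 = 70.935
70.935 is ≥ 61 and < 71 → D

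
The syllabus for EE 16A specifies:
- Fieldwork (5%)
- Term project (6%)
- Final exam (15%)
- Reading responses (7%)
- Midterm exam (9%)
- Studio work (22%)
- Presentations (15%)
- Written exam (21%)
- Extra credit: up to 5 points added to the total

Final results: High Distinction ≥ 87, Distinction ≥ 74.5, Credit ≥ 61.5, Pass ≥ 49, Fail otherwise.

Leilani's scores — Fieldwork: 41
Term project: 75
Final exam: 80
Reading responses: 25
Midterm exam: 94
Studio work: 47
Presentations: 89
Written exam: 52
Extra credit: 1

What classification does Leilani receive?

Weighted total:
  Fieldwork 41 × 0.05 = 2.05
  Term project 75 × 0.06 = 4.5
  Final exam 80 × 0.15 = 12
  Reading responses 25 × 0.07 = 1.75
  Midterm exam 94 × 0.09 = 8.46
  Studio work 47 × 0.22 = 10.34
  Presentations 89 × 0.15 = 13.35
  Written exam 52 × 0.21 = 10.92
Sum = 63.37
Extra credit: 63.37 + 1 = 64.37
64.37 is ≥ 61.5 and < 74.5 → Credit

Credit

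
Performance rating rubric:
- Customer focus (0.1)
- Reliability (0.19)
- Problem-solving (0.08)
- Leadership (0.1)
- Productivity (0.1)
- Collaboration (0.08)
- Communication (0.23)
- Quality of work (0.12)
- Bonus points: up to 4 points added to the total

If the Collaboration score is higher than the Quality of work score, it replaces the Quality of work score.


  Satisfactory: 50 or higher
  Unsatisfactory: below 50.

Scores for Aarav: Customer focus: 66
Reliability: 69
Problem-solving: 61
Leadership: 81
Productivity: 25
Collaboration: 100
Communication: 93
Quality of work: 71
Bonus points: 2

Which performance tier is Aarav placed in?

Satisfactory

Collaboration (100) > Quality of work (71), so Quality of work counts as 100.
Weighted total:
  Customer focus 66 × 0.1 = 6.6
  Reliability 69 × 0.19 = 13.11
  Problem-solving 61 × 0.08 = 4.88
  Leadership 81 × 0.1 = 8.1
  Productivity 25 × 0.1 = 2.5
  Collaboration 100 × 0.08 = 8
  Communication 93 × 0.23 = 21.39
  Quality of work 100 × 0.12 = 12
Sum = 76.58
Bonus points: 76.58 + 2 = 78.58
78.58 ≥ 50 → Satisfactory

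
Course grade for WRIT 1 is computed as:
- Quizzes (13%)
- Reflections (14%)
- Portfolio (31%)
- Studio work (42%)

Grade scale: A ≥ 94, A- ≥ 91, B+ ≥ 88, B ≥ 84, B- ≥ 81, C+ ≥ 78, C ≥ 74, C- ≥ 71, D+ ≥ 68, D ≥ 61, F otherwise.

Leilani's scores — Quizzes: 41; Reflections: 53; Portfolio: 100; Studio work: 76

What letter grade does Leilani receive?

C

Weighted total:
  Quizzes 41 × 0.13 = 5.33
  Reflections 53 × 0.14 = 7.42
  Portfolio 100 × 0.31 = 31
  Studio work 76 × 0.42 = 31.92
Sum = 75.67
75.67 is ≥ 74 and < 78 → C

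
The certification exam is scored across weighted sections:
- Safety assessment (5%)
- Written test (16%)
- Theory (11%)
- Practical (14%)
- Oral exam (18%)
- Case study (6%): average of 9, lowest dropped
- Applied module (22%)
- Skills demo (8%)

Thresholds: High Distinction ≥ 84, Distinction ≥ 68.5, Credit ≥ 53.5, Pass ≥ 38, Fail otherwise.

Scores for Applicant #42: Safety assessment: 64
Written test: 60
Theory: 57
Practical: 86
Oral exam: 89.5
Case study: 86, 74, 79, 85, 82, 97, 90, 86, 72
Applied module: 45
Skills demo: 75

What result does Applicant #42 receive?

Case study: drop 72 → average of remaining 8 = 679/8 = 84.875
Weighted total:
  Safety assessment 64 × 0.05 = 3.2
  Written test 60 × 0.16 = 9.6
  Theory 57 × 0.11 = 6.27
  Practical 86 × 0.14 = 12.04
  Oral exam 89.5 × 0.18 = 16.11
  Case study 84.875 × 0.06 = 5.0925
  Applied module 45 × 0.22 = 9.9
  Skills demo 75 × 0.08 = 6
Sum = 68.2125
68.2125 is ≥ 53.5 and < 68.5 → Credit

Credit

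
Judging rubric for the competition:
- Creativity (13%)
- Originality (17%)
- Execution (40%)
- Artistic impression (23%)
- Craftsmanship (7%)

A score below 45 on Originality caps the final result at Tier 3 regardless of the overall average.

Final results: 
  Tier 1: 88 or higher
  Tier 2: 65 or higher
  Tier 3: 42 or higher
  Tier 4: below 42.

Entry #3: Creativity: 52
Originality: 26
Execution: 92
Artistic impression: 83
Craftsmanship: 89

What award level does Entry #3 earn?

Originality score 26 < 45: minimum not met.
Weighted total:
  Creativity 52 × 0.13 = 6.76
  Originality 26 × 0.17 = 4.42
  Execution 92 × 0.4 = 36.8
  Artistic impression 83 × 0.23 = 19.09
  Craftsmanship 89 × 0.07 = 6.23
Sum = 73.3
73.3 would be Tier 2; cap at Tier 3 applies → Tier 3.

Tier 3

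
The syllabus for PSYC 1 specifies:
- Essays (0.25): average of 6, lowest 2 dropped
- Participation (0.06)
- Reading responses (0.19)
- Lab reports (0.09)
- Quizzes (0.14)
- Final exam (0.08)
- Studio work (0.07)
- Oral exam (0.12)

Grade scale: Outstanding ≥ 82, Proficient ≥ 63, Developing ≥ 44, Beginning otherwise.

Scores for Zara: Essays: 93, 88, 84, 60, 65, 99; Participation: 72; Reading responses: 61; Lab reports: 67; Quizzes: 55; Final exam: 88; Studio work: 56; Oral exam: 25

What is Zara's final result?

Essays: drop 60, 65 → average of remaining 4 = 364/4 = 91
Weighted total:
  Essays 91 × 0.25 = 22.75
  Participation 72 × 0.06 = 4.32
  Reading responses 61 × 0.19 = 11.59
  Lab reports 67 × 0.09 = 6.03
  Quizzes 55 × 0.14 = 7.7
  Final exam 88 × 0.08 = 7.04
  Studio work 56 × 0.07 = 3.92
  Oral exam 25 × 0.12 = 3
Sum = 66.35
66.35 is ≥ 63 and < 82 → Proficient

Proficient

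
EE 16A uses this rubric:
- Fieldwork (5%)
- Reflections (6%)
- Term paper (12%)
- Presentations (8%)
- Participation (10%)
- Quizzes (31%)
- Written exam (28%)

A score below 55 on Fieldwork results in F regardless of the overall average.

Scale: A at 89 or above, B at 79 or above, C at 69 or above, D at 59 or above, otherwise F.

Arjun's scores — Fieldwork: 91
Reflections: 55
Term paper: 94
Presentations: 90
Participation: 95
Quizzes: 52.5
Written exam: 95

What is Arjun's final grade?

Fieldwork score 91 ≥ 55: minimum met.
Weighted total:
  Fieldwork 91 × 0.05 = 4.55
  Reflections 55 × 0.06 = 3.3
  Term paper 94 × 0.12 = 11.28
  Presentations 90 × 0.08 = 7.2
  Participation 95 × 0.1 = 9.5
  Quizzes 52.5 × 0.31 = 16.275
  Written exam 95 × 0.28 = 26.6
Sum = 78.705
78.705 is ≥ 69 and < 79 → C

C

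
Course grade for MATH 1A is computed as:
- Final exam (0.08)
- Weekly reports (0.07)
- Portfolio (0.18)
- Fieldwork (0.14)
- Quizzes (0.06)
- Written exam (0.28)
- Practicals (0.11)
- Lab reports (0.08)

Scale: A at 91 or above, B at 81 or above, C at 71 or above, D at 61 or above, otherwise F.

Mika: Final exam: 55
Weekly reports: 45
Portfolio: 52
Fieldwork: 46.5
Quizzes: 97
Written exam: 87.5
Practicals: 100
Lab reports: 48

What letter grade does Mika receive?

D

Weighted total:
  Final exam 55 × 0.08 = 4.4
  Weekly reports 45 × 0.07 = 3.15
  Portfolio 52 × 0.18 = 9.36
  Fieldwork 46.5 × 0.14 = 6.51
  Quizzes 97 × 0.06 = 5.82
  Written exam 87.5 × 0.28 = 24.5
  Practicals 100 × 0.11 = 11
  Lab reports 48 × 0.08 = 3.84
Sum = 68.58
68.58 is ≥ 61 and < 71 → D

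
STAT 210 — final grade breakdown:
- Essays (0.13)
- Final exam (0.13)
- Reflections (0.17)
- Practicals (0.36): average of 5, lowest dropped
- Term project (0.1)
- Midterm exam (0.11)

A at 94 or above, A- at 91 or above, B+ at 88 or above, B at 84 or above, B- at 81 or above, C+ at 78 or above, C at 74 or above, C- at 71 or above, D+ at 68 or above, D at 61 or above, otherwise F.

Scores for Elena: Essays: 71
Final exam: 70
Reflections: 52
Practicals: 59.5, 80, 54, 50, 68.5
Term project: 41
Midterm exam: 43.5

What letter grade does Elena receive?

F

Practicals: drop 50 → average of remaining 4 = 262/4 = 65.5
Weighted total:
  Essays 71 × 0.13 = 9.23
  Final exam 70 × 0.13 = 9.1
  Reflections 52 × 0.17 = 8.84
  Practicals 65.5 × 0.36 = 23.58
  Term project 41 × 0.1 = 4.1
  Midterm exam 43.5 × 0.11 = 4.785
Sum = 59.635
59.635 < 61 → F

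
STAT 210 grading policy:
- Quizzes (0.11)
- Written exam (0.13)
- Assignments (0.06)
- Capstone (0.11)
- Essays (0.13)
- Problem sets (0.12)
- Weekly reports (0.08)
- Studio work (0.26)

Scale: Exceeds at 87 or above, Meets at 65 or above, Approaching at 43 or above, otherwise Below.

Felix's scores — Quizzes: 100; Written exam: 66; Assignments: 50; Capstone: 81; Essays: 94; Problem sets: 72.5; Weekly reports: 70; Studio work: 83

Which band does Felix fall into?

Meets

Weighted total:
  Quizzes 100 × 0.11 = 11
  Written exam 66 × 0.13 = 8.58
  Assignments 50 × 0.06 = 3
  Capstone 81 × 0.11 = 8.91
  Essays 94 × 0.13 = 12.22
  Problem sets 72.5 × 0.12 = 8.7
  Weekly reports 70 × 0.08 = 5.6
  Studio work 83 × 0.26 = 21.58
Sum = 79.59
79.59 is ≥ 65 and < 87 → Meets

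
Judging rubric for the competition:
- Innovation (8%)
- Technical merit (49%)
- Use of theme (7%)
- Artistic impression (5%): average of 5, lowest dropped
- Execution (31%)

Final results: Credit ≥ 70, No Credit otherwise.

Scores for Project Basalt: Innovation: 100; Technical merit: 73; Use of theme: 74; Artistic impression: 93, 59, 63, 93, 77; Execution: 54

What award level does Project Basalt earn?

Artistic impression: drop 59 → average of remaining 4 = 326/4 = 81.5
Weighted total:
  Innovation 100 × 0.08 = 8
  Technical merit 73 × 0.49 = 35.77
  Use of theme 74 × 0.07 = 5.18
  Artistic impression 81.5 × 0.05 = 4.075
  Execution 54 × 0.31 = 16.74
Sum = 69.765
69.765 < 70 → No Credit

No Credit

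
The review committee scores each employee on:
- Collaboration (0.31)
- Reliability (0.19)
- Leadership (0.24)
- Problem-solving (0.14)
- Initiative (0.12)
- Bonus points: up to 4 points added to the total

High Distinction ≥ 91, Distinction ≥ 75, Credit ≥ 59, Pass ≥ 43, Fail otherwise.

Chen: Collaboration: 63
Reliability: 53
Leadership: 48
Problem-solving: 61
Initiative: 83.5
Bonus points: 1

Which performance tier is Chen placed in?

Weighted total:
  Collaboration 63 × 0.31 = 19.53
  Reliability 53 × 0.19 = 10.07
  Leadership 48 × 0.24 = 11.52
  Problem-solving 61 × 0.14 = 8.54
  Initiative 83.5 × 0.12 = 10.02
Sum = 59.68
Bonus points: 59.68 + 1 = 60.68
60.68 is ≥ 59 and < 75 → Credit

Credit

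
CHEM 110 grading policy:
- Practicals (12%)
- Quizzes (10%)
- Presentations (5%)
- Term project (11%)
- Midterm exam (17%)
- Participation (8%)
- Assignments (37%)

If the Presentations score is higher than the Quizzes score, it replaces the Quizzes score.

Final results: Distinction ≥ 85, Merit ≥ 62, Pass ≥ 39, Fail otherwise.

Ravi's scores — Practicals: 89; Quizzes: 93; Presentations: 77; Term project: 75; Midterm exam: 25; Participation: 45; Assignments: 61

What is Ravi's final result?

Merit

Presentations (77) ≤ Quizzes (93), so Quizzes stays at 93.
Weighted total:
  Practicals 89 × 0.12 = 10.68
  Quizzes 93 × 0.1 = 9.3
  Presentations 77 × 0.05 = 3.85
  Term project 75 × 0.11 = 8.25
  Midterm exam 25 × 0.17 = 4.25
  Participation 45 × 0.08 = 3.6
  Assignments 61 × 0.37 = 22.57
Sum = 62.5
62.5 is ≥ 62 and < 85 → Merit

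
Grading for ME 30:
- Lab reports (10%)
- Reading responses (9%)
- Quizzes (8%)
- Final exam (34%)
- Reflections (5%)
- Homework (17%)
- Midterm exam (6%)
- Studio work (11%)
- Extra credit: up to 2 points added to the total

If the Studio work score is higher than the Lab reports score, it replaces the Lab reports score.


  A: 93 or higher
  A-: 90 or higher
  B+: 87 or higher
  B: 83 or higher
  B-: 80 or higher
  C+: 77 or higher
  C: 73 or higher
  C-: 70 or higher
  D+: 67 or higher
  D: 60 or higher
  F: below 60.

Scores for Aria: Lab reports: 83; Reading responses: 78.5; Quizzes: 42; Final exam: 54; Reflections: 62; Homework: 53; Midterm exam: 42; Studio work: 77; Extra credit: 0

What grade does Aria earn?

Studio work (77) ≤ Lab reports (83), so Lab reports stays at 83.
Weighted total:
  Lab reports 83 × 0.1 = 8.3
  Reading responses 78.5 × 0.09 = 7.065
  Quizzes 42 × 0.08 = 3.36
  Final exam 54 × 0.34 = 18.36
  Reflections 62 × 0.05 = 3.1
  Homework 53 × 0.17 = 9.01
  Midterm exam 42 × 0.06 = 2.52
  Studio work 77 × 0.11 = 8.47
Sum = 60.185
Extra credit: 60.185 + 0 = 60.185
60.185 is ≥ 60 and < 67 → D

D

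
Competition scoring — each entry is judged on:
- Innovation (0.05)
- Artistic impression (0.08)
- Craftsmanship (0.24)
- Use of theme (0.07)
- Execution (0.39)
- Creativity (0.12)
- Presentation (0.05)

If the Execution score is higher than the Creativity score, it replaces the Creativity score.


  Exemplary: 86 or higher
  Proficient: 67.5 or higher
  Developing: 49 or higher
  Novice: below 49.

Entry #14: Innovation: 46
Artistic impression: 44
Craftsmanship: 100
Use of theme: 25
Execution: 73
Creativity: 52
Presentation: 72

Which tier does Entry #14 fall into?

Execution (73) > Creativity (52), so Creativity counts as 73.
Weighted total:
  Innovation 46 × 0.05 = 2.3
  Artistic impression 44 × 0.08 = 3.52
  Craftsmanship 100 × 0.24 = 24
  Use of theme 25 × 0.07 = 1.75
  Execution 73 × 0.39 = 28.47
  Creativity 73 × 0.12 = 8.76
  Presentation 72 × 0.05 = 3.6
Sum = 72.4
72.4 is ≥ 67.5 and < 86 → Proficient

Proficient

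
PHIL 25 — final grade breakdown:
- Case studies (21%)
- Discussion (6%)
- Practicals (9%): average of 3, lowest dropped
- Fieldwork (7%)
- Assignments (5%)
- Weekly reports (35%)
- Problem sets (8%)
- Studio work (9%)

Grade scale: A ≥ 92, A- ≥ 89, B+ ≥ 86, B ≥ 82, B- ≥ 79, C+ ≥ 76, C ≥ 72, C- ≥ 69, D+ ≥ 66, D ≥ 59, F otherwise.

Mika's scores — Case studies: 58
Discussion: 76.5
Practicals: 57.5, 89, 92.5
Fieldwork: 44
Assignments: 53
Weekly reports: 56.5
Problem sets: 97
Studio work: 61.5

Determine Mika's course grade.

Practicals: drop 57.5 → average of remaining 2 = 181.5/2 = 90.75
Weighted total:
  Case studies 58 × 0.21 = 12.18
  Discussion 76.5 × 0.06 = 4.59
  Practicals 90.75 × 0.09 = 8.1675
  Fieldwork 44 × 0.07 = 3.08
  Assignments 53 × 0.05 = 2.65
  Weekly reports 56.5 × 0.35 = 19.775
  Problem sets 97 × 0.08 = 7.76
  Studio work 61.5 × 0.09 = 5.535
Sum = 63.7375
63.7375 is ≥ 59 and < 66 → D

D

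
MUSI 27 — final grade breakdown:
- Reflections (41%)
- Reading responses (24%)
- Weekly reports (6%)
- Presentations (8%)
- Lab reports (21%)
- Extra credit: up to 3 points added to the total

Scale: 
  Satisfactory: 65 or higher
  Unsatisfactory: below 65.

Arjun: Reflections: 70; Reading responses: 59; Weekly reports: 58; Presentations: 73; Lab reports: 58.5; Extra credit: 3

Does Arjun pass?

Weighted total:
  Reflections 70 × 0.41 = 28.7
  Reading responses 59 × 0.24 = 14.16
  Weekly reports 58 × 0.06 = 3.48
  Presentations 73 × 0.08 = 5.84
  Lab reports 58.5 × 0.21 = 12.285
Sum = 64.465
Extra credit: 64.465 + 3 = 67.465
67.465 ≥ 65 → Satisfactory

Satisfactory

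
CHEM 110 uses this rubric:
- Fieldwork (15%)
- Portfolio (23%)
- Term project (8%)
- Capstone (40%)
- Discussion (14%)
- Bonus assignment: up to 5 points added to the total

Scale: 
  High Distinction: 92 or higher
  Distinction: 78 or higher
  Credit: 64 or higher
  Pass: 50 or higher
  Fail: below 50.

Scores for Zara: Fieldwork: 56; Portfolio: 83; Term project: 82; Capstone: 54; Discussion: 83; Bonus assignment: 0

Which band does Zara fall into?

Weighted total:
  Fieldwork 56 × 0.15 = 8.4
  Portfolio 83 × 0.23 = 19.09
  Term project 82 × 0.08 = 6.56
  Capstone 54 × 0.4 = 21.6
  Discussion 83 × 0.14 = 11.62
Sum = 67.27
Bonus assignment: 67.27 + 0 = 67.27
67.27 is ≥ 64 and < 78 → Credit

Credit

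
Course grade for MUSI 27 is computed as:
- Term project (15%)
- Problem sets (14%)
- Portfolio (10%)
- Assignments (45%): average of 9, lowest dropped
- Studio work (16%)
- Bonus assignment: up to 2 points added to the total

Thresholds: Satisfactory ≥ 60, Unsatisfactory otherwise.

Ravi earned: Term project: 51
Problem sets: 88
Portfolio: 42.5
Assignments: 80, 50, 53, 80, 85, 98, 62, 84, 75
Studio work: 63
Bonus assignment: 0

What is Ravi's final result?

Assignments: drop 50 → average of remaining 8 = 617/8 = 77.125
Weighted total:
  Term project 51 × 0.15 = 7.65
  Problem sets 88 × 0.14 = 12.32
  Portfolio 42.5 × 0.1 = 4.25
  Assignments 77.125 × 0.45 = 34.70625
  Studio work 63 × 0.16 = 10.08
Sum = 69.00625
Bonus assignment: 69.00625 + 0 = 69.00625
69.00625 ≥ 60 → Satisfactory

Satisfactory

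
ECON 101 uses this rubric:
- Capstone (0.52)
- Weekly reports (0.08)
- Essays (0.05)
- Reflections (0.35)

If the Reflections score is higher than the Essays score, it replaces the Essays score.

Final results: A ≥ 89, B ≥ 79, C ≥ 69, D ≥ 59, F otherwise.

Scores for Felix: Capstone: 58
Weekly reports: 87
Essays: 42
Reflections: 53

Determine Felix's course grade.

F

Reflections (53) > Essays (42), so Essays counts as 53.
Weighted total:
  Capstone 58 × 0.52 = 30.16
  Weekly reports 87 × 0.08 = 6.96
  Essays 53 × 0.05 = 2.65
  Reflections 53 × 0.35 = 18.55
Sum = 58.32
58.32 < 59 → F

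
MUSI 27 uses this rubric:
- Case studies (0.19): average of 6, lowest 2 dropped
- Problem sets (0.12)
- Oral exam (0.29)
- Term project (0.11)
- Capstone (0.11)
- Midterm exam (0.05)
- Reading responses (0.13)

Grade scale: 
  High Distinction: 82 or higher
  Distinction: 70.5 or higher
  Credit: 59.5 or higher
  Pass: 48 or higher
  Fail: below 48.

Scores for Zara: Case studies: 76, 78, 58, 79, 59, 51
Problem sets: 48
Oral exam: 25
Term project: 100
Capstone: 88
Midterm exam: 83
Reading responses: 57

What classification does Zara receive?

Pass

Case studies: drop 51, 58 → average of remaining 4 = 292/4 = 73
Weighted total:
  Case studies 73 × 0.19 = 13.87
  Problem sets 48 × 0.12 = 5.76
  Oral exam 25 × 0.29 = 7.25
  Term project 100 × 0.11 = 11
  Capstone 88 × 0.11 = 9.68
  Midterm exam 83 × 0.05 = 4.15
  Reading responses 57 × 0.13 = 7.41
Sum = 59.12
59.12 is ≥ 48 and < 59.5 → Pass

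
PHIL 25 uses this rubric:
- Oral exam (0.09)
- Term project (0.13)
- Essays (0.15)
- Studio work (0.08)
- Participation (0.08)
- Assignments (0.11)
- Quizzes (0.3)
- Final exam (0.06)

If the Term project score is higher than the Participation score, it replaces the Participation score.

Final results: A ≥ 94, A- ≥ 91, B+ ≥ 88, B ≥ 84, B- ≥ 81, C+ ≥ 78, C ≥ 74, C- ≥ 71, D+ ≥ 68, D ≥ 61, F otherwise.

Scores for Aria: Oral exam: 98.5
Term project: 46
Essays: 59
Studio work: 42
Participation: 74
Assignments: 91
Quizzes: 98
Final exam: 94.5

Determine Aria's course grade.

C+

Term project (46) ≤ Participation (74), so Participation stays at 74.
Weighted total:
  Oral exam 98.5 × 0.09 = 8.865
  Term project 46 × 0.13 = 5.98
  Essays 59 × 0.15 = 8.85
  Studio work 42 × 0.08 = 3.36
  Participation 74 × 0.08 = 5.92
  Assignments 91 × 0.11 = 10.01
  Quizzes 98 × 0.3 = 29.4
  Final exam 94.5 × 0.06 = 5.67
Sum = 78.055
78.055 is ≥ 78 and < 81 → C+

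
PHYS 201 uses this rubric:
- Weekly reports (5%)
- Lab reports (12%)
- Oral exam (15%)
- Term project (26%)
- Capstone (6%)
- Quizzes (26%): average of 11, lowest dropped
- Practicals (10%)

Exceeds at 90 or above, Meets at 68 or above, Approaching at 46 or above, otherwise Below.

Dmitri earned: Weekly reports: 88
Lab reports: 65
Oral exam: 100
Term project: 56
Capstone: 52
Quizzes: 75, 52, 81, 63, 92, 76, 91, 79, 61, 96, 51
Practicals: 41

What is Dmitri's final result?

Meets

Quizzes: drop 51 → average of remaining 10 = 766/10 = 76.6
Weighted total:
  Weekly reports 88 × 0.05 = 4.4
  Lab reports 65 × 0.12 = 7.8
  Oral exam 100 × 0.15 = 15
  Term project 56 × 0.26 = 14.56
  Capstone 52 × 0.06 = 3.12
  Quizzes 76.6 × 0.26 = 19.916
  Practicals 41 × 0.1 = 4.1
Sum = 68.896
68.896 is ≥ 68 and < 90 → Meets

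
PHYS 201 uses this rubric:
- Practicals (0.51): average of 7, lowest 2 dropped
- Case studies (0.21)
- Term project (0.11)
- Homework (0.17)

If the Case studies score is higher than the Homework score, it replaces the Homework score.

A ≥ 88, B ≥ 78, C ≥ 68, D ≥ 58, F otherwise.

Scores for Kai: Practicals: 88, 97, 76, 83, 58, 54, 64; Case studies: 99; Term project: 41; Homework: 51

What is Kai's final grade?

Practicals: drop 54, 58 → average of remaining 5 = 408/5 = 81.6
Case studies (99) > Homework (51), so Homework counts as 99.
Weighted total:
  Practicals 81.6 × 0.51 = 41.616
  Case studies 99 × 0.21 = 20.79
  Term project 41 × 0.11 = 4.51
  Homework 99 × 0.17 = 16.83
Sum = 83.746
83.746 is ≥ 78 and < 88 → B

B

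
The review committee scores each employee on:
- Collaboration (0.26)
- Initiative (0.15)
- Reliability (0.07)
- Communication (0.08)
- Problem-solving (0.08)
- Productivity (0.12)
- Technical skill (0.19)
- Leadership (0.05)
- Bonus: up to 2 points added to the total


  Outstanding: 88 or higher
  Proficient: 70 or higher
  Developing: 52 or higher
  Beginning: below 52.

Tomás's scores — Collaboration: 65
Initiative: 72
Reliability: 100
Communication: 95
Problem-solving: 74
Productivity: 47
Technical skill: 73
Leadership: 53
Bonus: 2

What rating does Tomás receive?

Weighted total:
  Collaboration 65 × 0.26 = 16.9
  Initiative 72 × 0.15 = 10.8
  Reliability 100 × 0.07 = 7
  Communication 95 × 0.08 = 7.6
  Problem-solving 74 × 0.08 = 5.92
  Productivity 47 × 0.12 = 5.64
  Technical skill 73 × 0.19 = 13.87
  Leadership 53 × 0.05 = 2.65
Sum = 70.38
Bonus: 70.38 + 2 = 72.38
72.38 is ≥ 70 and < 88 → Proficient

Proficient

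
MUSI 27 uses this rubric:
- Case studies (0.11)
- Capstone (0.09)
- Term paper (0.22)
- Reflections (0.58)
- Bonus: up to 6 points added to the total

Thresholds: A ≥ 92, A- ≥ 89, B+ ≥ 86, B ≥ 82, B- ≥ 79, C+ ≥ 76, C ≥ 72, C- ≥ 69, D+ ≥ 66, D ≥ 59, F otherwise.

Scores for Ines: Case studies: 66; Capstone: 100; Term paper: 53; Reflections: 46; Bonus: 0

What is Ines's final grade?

Weighted total:
  Case studies 66 × 0.11 = 7.26
  Capstone 100 × 0.09 = 9
  Term paper 53 × 0.22 = 11.66
  Reflections 46 × 0.58 = 26.68
Sum = 54.6
Bonus: 54.6 + 0 = 54.6
54.6 < 59 → F

F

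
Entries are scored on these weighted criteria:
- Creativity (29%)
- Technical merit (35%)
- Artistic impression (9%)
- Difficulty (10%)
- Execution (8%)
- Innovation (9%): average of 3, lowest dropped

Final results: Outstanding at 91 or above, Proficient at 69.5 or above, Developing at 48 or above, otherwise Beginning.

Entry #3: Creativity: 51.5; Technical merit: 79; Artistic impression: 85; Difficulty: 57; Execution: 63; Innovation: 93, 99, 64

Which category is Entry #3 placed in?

Innovation: drop 64 → average of remaining 2 = 192/2 = 96
Weighted total:
  Creativity 51.5 × 0.29 = 14.935
  Technical merit 79 × 0.35 = 27.65
  Artistic impression 85 × 0.09 = 7.65
  Difficulty 57 × 0.1 = 5.7
  Execution 63 × 0.08 = 5.04
  Innovation 96 × 0.09 = 8.64
Sum = 69.615
69.615 is ≥ 69.5 and < 91 → Proficient

Proficient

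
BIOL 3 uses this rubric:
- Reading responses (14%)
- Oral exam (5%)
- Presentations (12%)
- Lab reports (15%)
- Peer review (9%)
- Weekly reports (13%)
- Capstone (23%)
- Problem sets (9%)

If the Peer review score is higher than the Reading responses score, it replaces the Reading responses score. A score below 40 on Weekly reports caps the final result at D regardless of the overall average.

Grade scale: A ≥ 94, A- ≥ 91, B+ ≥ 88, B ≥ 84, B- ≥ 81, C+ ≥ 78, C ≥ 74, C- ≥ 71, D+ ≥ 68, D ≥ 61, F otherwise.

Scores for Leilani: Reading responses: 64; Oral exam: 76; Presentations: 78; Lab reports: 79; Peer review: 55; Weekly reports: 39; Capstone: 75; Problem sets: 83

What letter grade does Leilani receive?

Peer review (55) ≤ Reading responses (64), so Reading responses stays at 64.
Weekly reports score 39 < 40: minimum not met.
Weighted total:
  Reading responses 64 × 0.14 = 8.96
  Oral exam 76 × 0.05 = 3.8
  Presentations 78 × 0.12 = 9.36
  Lab reports 79 × 0.15 = 11.85
  Peer review 55 × 0.09 = 4.95
  Weekly reports 39 × 0.13 = 5.07
  Capstone 75 × 0.23 = 17.25
  Problem sets 83 × 0.09 = 7.47
Sum = 68.71
68.71 would be D+; cap at D applies → D.

D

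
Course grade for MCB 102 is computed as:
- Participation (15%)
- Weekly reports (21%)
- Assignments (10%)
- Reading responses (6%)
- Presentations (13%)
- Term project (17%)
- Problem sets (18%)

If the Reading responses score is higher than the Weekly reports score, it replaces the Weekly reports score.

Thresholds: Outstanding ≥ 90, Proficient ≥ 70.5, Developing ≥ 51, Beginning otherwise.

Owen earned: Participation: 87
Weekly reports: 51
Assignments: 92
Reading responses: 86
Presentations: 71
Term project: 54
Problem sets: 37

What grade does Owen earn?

Reading responses (86) > Weekly reports (51), so Weekly reports counts as 86.
Weighted total:
  Participation 87 × 0.15 = 13.05
  Weekly reports 86 × 0.21 = 18.06
  Assignments 92 × 0.1 = 9.2
  Reading responses 86 × 0.06 = 5.16
  Presentations 71 × 0.13 = 9.23
  Term project 54 × 0.17 = 9.18
  Problem sets 37 × 0.18 = 6.66
Sum = 70.54
70.54 is ≥ 70.5 and < 90 → Proficient

Proficient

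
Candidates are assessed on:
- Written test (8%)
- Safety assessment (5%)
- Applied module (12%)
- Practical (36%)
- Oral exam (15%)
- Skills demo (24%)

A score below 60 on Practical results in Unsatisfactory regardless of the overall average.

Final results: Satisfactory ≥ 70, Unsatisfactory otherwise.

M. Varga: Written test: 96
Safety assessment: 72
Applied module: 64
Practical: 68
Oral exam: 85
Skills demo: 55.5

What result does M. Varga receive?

Unsatisfactory

Practical score 68 ≥ 60: minimum met.
Weighted total:
  Written test 96 × 0.08 = 7.68
  Safety assessment 72 × 0.05 = 3.6
  Applied module 64 × 0.12 = 7.68
  Practical 68 × 0.36 = 24.48
  Oral exam 85 × 0.15 = 12.75
  Skills demo 55.5 × 0.24 = 13.32
Sum = 69.51
69.51 < 70 → Unsatisfactory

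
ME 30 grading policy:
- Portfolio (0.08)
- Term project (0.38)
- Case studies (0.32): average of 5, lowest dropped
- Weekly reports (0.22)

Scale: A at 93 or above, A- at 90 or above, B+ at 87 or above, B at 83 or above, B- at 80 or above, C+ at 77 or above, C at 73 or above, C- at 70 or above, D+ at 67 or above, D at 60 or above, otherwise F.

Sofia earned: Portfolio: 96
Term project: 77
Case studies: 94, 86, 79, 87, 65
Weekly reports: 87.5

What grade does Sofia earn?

B

Case studies: drop 65 → average of remaining 4 = 346/4 = 86.5
Weighted total:
  Portfolio 96 × 0.08 = 7.68
  Term project 77 × 0.38 = 29.26
  Case studies 86.5 × 0.32 = 27.68
  Weekly reports 87.5 × 0.22 = 19.25
Sum = 83.87
83.87 is ≥ 83 and < 87 → B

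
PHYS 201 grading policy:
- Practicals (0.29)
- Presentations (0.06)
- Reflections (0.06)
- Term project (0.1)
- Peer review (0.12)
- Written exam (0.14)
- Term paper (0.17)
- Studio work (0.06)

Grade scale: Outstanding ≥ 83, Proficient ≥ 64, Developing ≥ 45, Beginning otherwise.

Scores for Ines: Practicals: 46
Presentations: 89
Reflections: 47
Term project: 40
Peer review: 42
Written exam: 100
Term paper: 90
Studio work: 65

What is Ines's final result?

Weighted total:
  Practicals 46 × 0.29 = 13.34
  Presentations 89 × 0.06 = 5.34
  Reflections 47 × 0.06 = 2.82
  Term project 40 × 0.1 = 4
  Peer review 42 × 0.12 = 5.04
  Written exam 100 × 0.14 = 14
  Term paper 90 × 0.17 = 15.3
  Studio work 65 × 0.06 = 3.9
Sum = 63.74
63.74 is ≥ 45 and < 64 → Developing

Developing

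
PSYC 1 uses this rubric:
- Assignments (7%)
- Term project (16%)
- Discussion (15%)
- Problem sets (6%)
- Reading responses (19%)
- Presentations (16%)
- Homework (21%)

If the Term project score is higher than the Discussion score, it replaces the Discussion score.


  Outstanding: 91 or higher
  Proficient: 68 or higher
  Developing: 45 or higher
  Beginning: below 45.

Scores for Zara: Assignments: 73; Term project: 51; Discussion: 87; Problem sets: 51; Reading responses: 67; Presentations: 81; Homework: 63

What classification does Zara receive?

Proficient

Term project (51) ≤ Discussion (87), so Discussion stays at 87.
Weighted total:
  Assignments 73 × 0.07 = 5.11
  Term project 51 × 0.16 = 8.16
  Discussion 87 × 0.15 = 13.05
  Problem sets 51 × 0.06 = 3.06
  Reading responses 67 × 0.19 = 12.73
  Presentations 81 × 0.16 = 12.96
  Homework 63 × 0.21 = 13.23
Sum = 68.3
68.3 is ≥ 68 and < 91 → Proficient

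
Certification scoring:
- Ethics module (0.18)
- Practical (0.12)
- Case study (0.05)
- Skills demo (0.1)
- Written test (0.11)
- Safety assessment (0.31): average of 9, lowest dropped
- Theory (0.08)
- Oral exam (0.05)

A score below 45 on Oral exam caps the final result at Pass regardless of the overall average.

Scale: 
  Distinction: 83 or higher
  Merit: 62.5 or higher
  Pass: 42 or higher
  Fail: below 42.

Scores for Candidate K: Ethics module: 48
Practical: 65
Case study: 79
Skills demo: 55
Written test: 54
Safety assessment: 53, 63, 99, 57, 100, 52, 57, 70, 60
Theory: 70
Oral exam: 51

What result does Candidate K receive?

Pass

Safety assessment: drop 52 → average of remaining 8 = 559/8 = 69.875
Oral exam score 51 ≥ 45: minimum met.
Weighted total:
  Ethics module 48 × 0.18 = 8.64
  Practical 65 × 0.12 = 7.8
  Case study 79 × 0.05 = 3.95
  Skills demo 55 × 0.1 = 5.5
  Written test 54 × 0.11 = 5.94
  Safety assessment 69.875 × 0.31 = 21.66125
  Theory 70 × 0.08 = 5.6
  Oral exam 51 × 0.05 = 2.55
Sum = 61.64125
61.64125 is ≥ 42 and < 62.5 → Pass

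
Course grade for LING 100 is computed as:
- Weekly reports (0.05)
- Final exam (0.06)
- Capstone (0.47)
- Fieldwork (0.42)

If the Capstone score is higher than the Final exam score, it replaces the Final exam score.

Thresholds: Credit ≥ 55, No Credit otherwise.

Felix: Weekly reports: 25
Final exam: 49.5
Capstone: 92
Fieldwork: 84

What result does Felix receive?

Credit

Capstone (92) > Final exam (49.5), so Final exam counts as 92.
Weighted total:
  Weekly reports 25 × 0.05 = 1.25
  Final exam 92 × 0.06 = 5.52
  Capstone 92 × 0.47 = 43.24
  Fieldwork 84 × 0.42 = 35.28
Sum = 85.29
85.29 ≥ 55 → Credit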